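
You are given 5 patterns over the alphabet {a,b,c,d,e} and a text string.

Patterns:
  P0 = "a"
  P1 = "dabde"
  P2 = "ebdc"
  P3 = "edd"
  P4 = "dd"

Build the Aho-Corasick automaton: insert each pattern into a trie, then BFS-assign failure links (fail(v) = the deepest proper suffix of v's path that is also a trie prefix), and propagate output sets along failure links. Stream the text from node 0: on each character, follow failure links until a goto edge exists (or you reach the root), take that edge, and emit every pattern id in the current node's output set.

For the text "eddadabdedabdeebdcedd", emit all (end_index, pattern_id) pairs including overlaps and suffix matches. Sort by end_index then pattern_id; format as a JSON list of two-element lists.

Build automaton:
Trie nodes:
  0='ε' goto a→1 d→2 e→7
  1='a' goto ·  [P0 ends]
  2='d' goto a→3 d→13
  3='da' goto b→4
  4='dab' goto d→5
  5='dabd' goto e→6
  6='dabde' goto ·  [P1 ends]
  7='e' goto b→8 d→11
  8='eb' goto d→9
  9='ebd' goto c→10
  10='ebdc' goto ·  [P2 ends]
  11='ed' goto d→12
  12='edd' goto ·  [P3 ends]
  13='dd' goto ·  [P4 ends]

BFS fail/out derivation:
  fail(1) 'a': from fail(0)=0 chase 'a': 0 ⇒ 0;  out={0}∪out(0)={0}
  fail(2) 'd': from fail(0)=0 chase 'd': 0 ⇒ 0;  out=∅∪out(0)=∅
  fail(7) 'e': from fail(0)=0 chase 'e': 0 ⇒ 0;  out=∅∪out(0)=∅
  fail(3) 'da': from fail(2)=0 chase 'a': 0 ⇒ 1;  out=∅∪out(1)={0}
  fail(8) 'eb': from fail(7)=0 chase 'b': 0 ⇒ 0;  out=∅∪out(0)=∅
  fail(11) 'ed': from fail(7)=0 chase 'd': 0 ⇒ 2;  out=∅∪out(2)=∅
  fail(13) 'dd': from fail(2)=0 chase 'd': 0 ⇒ 2;  out={4}∪out(2)={4}
  fail(4) 'dab': from fail(3)=1 chase 'b': 1→0 ⇒ 0;  out=∅∪out(0)=∅
  fail(9) 'ebd': from fail(8)=0 chase 'd': 0 ⇒ 2;  out=∅∪out(2)=∅
  fail(12) 'edd': from fail(11)=2 chase 'd': 2 ⇒ 13;  out={3}∪out(13)={3,4}
  fail(5) 'dabd': from fail(4)=0 chase 'd': 0 ⇒ 2;  out=∅∪out(2)=∅
  fail(10) 'ebdc': from fail(9)=2 chase 'c': 2→0 ⇒ 0;  out={2}∪out(0)={2}
  fail(6) 'dabde': from fail(5)=2 chase 'e': 2→0 ⇒ 7;  out={1}∪out(7)={1}

Run:
i=0 'e': node 0→7
i=1 'd': node 7→11
i=2 'd': node 11→12  ** P3@[0:2],P4@[1:2]
i=3 'a': node 12→3 (fail-walked)  ** P0@[3:3]
i=4 'd': node 3→2 (fail-walked)
i=5 'a': node 2→3  ** P0@[5:5]
i=6 'b': node 3→4
i=7 'd': node 4→5
i=8 'e': node 5→6  ** P1@[4:8]
i=9 'd': node 6→11 (fail-walked)
i=10 'a': node 11→3 (fail-walked)  ** P0@[10:10]
i=11 'b': node 3→4
i=12 'd': node 4→5
i=13 'e': node 5→6  ** P1@[9:13]
i=14 'e': node 6→7 (fail-walked)
i=15 'b': node 7→8
i=16 'd': node 8→9
i=17 'c': node 9→10  ** P2@[14:17]
i=18 'e': node 10→7 (fail-walked)
i=19 'd': node 7→11
i=20 'd': node 11→12  ** P3@[18:20],P4@[19:20]

Matches: [[2,3],[2,4],[3,0],[5,0],[8,1],[10,0],[13,1],[17,2],[20,3],[20,4]]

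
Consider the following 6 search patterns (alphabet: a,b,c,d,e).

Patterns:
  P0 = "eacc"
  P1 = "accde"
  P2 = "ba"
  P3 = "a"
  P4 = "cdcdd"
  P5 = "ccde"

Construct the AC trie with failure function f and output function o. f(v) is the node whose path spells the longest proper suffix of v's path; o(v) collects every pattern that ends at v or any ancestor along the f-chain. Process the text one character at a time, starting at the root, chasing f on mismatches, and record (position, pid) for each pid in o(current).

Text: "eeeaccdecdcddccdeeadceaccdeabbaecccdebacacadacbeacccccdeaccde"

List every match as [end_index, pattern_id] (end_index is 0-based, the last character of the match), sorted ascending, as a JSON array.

Build:
Trie (insert patterns):
  n0 'ε': a→5 b→10 c→12 e→1
  n1 'e': a→2
  n2 'ea': c→3
  n3 'eac': c→4
  n4 'eacc': ·  ←P0
  n5 'a': c→6  ←P3
  n6 'ac': c→7
  n7 'acc': d→8
  n8 'accd': e→9
  n9 'accde': ·  ←P1
  n10 'b': a→11
  n11 'ba': ·  ←P2
  n12 'c': c→17 d→13
  n13 'cd': c→14
  n14 'cdc': d→15
  n15 'cdcd': d→16
  n16 'cdcdd': ·  ←P4
  n17 'cc': d→18
  n18 'ccd': e→19
  n19 'ccde': ·  ←P5

BFS fail/out derivation:
  n1('e'): parent n0 fail=0; on 'e' 0 → fail=0;  out ∅∪∅=∅
  n5('a'): parent n0 fail=0; on 'a' 0 → fail=0;  out {3}∪∅={3}
  n10('b'): parent n0 fail=0; on 'b' 0 → fail=0;  out ∅∪∅=∅
  n12('c'): parent n0 fail=0; on 'c' 0 → fail=0;  out ∅∪∅=∅
  n2('ea'): parent n1 fail=0; on 'a' 0 → fail=5;  out ∅∪{3}={3}
  n6('ac'): parent n5 fail=0; on 'c' 0 → fail=12;  out ∅∪∅=∅
  n11('ba'): parent n10 fail=0; on 'a' 0 → fail=5;  out {2}∪{3}={2,3}
  n13('cd'): parent n12 fail=0; on 'd' 0 → fail=0;  out ∅∪∅=∅
  n17('cc'): parent n12 fail=0; on 'c' 0 → fail=12;  out ∅∪∅=∅
  n3('eac'): parent n2 fail=5; on 'c' 5 → fail=6;  out ∅∪∅=∅
  n7('acc'): parent n6 fail=12; on 'c' 12 → fail=17;  out ∅∪∅=∅
  n14('cdc'): parent n13 fail=0; on 'c' 0 → fail=12;  out ∅∪∅=∅
  n18('ccd'): parent n17 fail=12; on 'd' 12 → fail=13;  out ∅∪∅=∅
  n4('eacc'): parent n3 fail=6; on 'c' 6 → fail=7;  out {0}∪∅={0}
  n8('accd'): parent n7 fail=17; on 'd' 17 → fail=18;  out ∅∪∅=∅
  n15('cdcd'): parent n14 fail=12; on 'd' 12 → fail=13;  out ∅∪∅=∅
  n19('ccde'): parent n18 fail=13; on 'e' 13→0 → fail=1;  out {5}∪∅={5}
  n9('accde'): parent n8 fail=18; on 'e' 18 → fail=19;  out {1}∪{5}={1,5}
  n16('cdcdd'): parent n15 fail=13; on 'd' 13→0 → fail=0;  out {4}∪∅={4}

Text stream:
pos 0 'e': at 1
pos 1 'e': at 1 (fail-walked)
pos 2 'e': at 1 (fail-walked)
pos 3 'a': at 2  emit P3@[3:3]
pos 4 'c': at 3
pos 5 'c': at 4  emit P0@[2:5]
pos 6 'd': at 8 (fail-walked)
pos 7 'e': at 9  emit P1@[3:7],P5@[4:7]
pos 8 'c': at 12 (fail-walked)
pos 9 'd': at 13
pos 10 'c': at 14
pos 11 'd': at 15
pos 12 'd': at 16  emit P4@[8:12]
pos 13 'c': at 12 (fail-walked)
pos 14 'c': at 17
pos 15 'd': at 18
pos 16 'e': at 19  emit P5@[13:16]
pos 17 'e': at 1 (fail-walked)
pos 18 'a': at 2  emit P3@[18:18]
pos 19 'd': at 0 (fail-walked)
pos 20 'c': at 12
pos 21 'e': at 1 (fail-walked)
pos 22 'a': at 2  emit P3@[22:22]
pos 23 'c': at 3
pos 24 'c': at 4  emit P0@[21:24]
pos 25 'd': at 8 (fail-walked)
pos 26 'e': at 9  emit P1@[22:26],P5@[23:26]
pos 27 'a': at 2 (fail-walked)  emit P3@[27:27]
pos 28 'b': at 10 (fail-walked)
pos 29 'b': at 10 (fail-walked)
pos 30 'a': at 11  emit P2@[29:30],P3@[30:30]
pos 31 'e': at 1 (fail-walked)
pos 32 'c': at 12 (fail-walked)
pos 33 'c': at 17
pos 34 'c': at 17 (fail-walked)
pos 35 'd': at 18
pos 36 'e': at 19  emit P5@[33:36]
pos 37 'b': at 10 (fail-walked)
pos 38 'a': at 11  emit P2@[37:38],P3@[38:38]
pos 39 'c': at 6 (fail-walked)
pos 40 'a': at 5 (fail-walked)  emit P3@[40:40]
pos 41 'c': at 6
pos 42 'a': at 5 (fail-walked)  emit P3@[42:42]
pos 43 'd': at 0 (fail-walked)
pos 44 'a': at 5  emit P3@[44:44]
pos 45 'c': at 6
pos 46 'b': at 10 (fail-walked)
pos 47 'e': at 1 (fail-walked)
pos 48 'a': at 2  emit P3@[48:48]
pos 49 'c': at 3
pos 50 'c': at 4  emit P0@[47:50]
pos 51 'c': at 17 (fail-walked)
pos 52 'c': at 17 (fail-walked)
pos 53 'c': at 17 (fail-walked)
pos 54 'd': at 18
pos 55 'e': at 19  emit P5@[52:55]
pos 56 'a': at 2 (fail-walked)  emit P3@[56:56]
pos 57 'c': at 3
pos 58 'c': at 4  emit P0@[55:58]
pos 59 'd': at 8 (fail-walked)
pos 60 'e': at 9  emit P1@[56:60],P5@[57:60]

Matches: [[3,3],[5,0],[7,1],[7,5],[12,4],[16,5],[18,3],[22,3],[24,0],[26,1],[26,5],[27,3],[30,2],[30,3],[36,5],[38,2],[38,3],[40,3],[42,3],[44,3],[48,3],[50,0],[55,5],[56,3],[58,0],[60,1],[60,5]]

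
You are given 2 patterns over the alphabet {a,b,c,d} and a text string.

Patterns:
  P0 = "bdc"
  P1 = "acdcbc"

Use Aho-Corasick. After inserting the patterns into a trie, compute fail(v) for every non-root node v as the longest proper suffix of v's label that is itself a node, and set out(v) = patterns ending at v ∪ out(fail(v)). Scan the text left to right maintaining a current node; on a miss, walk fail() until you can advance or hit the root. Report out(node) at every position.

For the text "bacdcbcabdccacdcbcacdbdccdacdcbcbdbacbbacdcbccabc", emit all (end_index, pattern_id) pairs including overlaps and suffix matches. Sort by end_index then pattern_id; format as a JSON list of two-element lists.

Construct AC machine:
Trie (insert patterns):
  n0 'ε': a→4 b→1
  n1 'b': d→2
  n2 'bd': c→3
  n3 'bdc': ·  [P0 ends]
  n4 'a': c→5
  n5 'ac': d→6
  n6 'acd': c→7
  n7 'acdc': b→8
  n8 'acdcb': c→9
  n9 'acdcbc': ·  [P1 ends]

BFS fail/out derivation:
  n1('b'): parent n0 fail=0; on 'b' 0 → fail=0;  out ∅∪∅=∅
  n4('a'): parent n0 fail=0; on 'a' 0 → fail=0;  out ∅∪∅=∅
  n2('bd'): parent n1 fail=0; on 'd' 0 → fail=0;  out ∅∪∅=∅
  n5('ac'): parent n4 fail=0; on 'c' 0 → fail=0;  out ∅∪∅=∅
  n3('bdc'): parent n2 fail=0; on 'c' 0 → fail=0;  out {0}∪∅={0}
  n6('acd'): parent n5 fail=0; on 'd' 0 → fail=0;  out ∅∪∅=∅
  n7('acdc'): parent n6 fail=0; on 'c' 0 → fail=0;  out ∅∪∅=∅
  n8('acdcb'): parent n7 fail=0; on 'b' 0 → fail=1;  out ∅∪∅=∅
  n9('acdcbc'): parent n8 fail=1; on 'c' 1→0 → fail=0;  out {1}∪∅={1}

Text stream:
[0] read 'b'  n0⇒n1
[1] read 'a'  n1⇒n4 ·f
[2] read 'c'  n4⇒n5
[3] read 'd'  n5⇒n6
[4] read 'c'  n6⇒n7
[5] read 'b'  n7⇒n8
[6] read 'c'  n8⇒n9  → match P1@[1:6]
[7] read 'a'  n9⇒n4 ·f
[8] read 'b'  n4⇒n1 ·f
[9] read 'd'  n1⇒n2
[10] read 'c'  n2⇒n3  → match P0@[8:10]
[11] read 'c'  n3⇒n0 ·f
[12] read 'a'  n0⇒n4
[13] read 'c'  n4⇒n5
[14] read 'd'  n5⇒n6
[15] read 'c'  n6⇒n7
[16] read 'b'  n7⇒n8
[17] read 'c'  n8⇒n9  → match P1@[12:17]
[18] read 'a'  n9⇒n4 ·f
[19] read 'c'  n4⇒n5
[20] read 'd'  n5⇒n6
[21] read 'b'  n6⇒n1 ·f
[22] read 'd'  n1⇒n2
[23] read 'c'  n2⇒n3  → match P0@[21:23]
[24] read 'c'  n3⇒n0 ·f
[25] read 'd'  n0⇒n0
[26] read 'a'  n0⇒n4
[27] read 'c'  n4⇒n5
[28] read 'd'  n5⇒n6
[29] read 'c'  n6⇒n7
[30] read 'b'  n7⇒n8
[31] read 'c'  n8⇒n9  → match P1@[26:31]
[32] read 'b'  n9⇒n1 ·f
[33] read 'd'  n1⇒n2
[34] read 'b'  n2⇒n1 ·f
[35] read 'a'  n1⇒n4 ·f
[36] read 'c'  n4⇒n5
[37] read 'b'  n5⇒n1 ·f
[38] read 'b'  n1⇒n1 ·f
[39] read 'a'  n1⇒n4 ·f
[40] read 'c'  n4⇒n5
[41] read 'd'  n5⇒n6
[42] read 'c'  n6⇒n7
[43] read 'b'  n7⇒n8
[44] read 'c'  n8⇒n9  → match P1@[39:44]
[45] read 'c'  n9⇒n0 ·f
[46] read 'a'  n0⇒n4
[47] read 'b'  n4⇒n1 ·f
[48] read 'c'  n1⇒n0 ·f

Result: [[6,1],[10,0],[17,1],[23,0],[31,1],[44,1]]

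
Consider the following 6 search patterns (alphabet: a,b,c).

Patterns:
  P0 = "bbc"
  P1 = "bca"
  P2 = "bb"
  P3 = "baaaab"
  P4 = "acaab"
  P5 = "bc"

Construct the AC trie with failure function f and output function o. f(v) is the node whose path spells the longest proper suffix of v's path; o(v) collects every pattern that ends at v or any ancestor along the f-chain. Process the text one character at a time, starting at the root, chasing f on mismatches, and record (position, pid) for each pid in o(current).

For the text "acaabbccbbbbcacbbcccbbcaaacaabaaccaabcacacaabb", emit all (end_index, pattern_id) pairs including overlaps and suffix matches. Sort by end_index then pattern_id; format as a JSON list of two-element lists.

Build automaton:
Trie (insert patterns):
  0='ε' goto a→11 b→1
  1='b' goto a→6 b→2 c→4
  2='bb' goto c→3  [P2 ends]
  3='bbc' goto ·  [P0 ends]
  4='bc' goto a→5  [P5 ends]
  5='bca' goto ·  [P1 ends]
  6='ba' goto a→7
  7='baa' goto a→8
  8='baaa' goto a→9
  9='baaaa' goto b→10
  10='baaaab' goto ·  [P3 ends]
  11='a' goto c→12
  12='ac' goto a→13
  13='aca' goto a→14
  14='acaa' goto b→15
  15='acaab' goto ·  [P4 ends]

Failure links (BFS by depth):
  fail(1) 'b': from fail(0)=0 chase 'b': 0 ⇒ 0;  out=∅∪out(0)=∅
  fail(11) 'a': from fail(0)=0 chase 'a': 0 ⇒ 0;  out=∅∪out(0)=∅
  fail(2) 'bb': from fail(1)=0 chase 'b': 0 ⇒ 1;  out={2}∪out(1)={2}
  fail(4) 'bc': from fail(1)=0 chase 'c': 0 ⇒ 0;  out={5}∪out(0)={5}
  fail(6) 'ba': from fail(1)=0 chase 'a': 0 ⇒ 11;  out=∅∪out(11)=∅
  fail(12) 'ac': from fail(11)=0 chase 'c': 0 ⇒ 0;  out=∅∪out(0)=∅
  fail(3) 'bbc': from fail(2)=1 chase 'c': 1 ⇒ 4;  out={0}∪out(4)={0,5}
  fail(5) 'bca': from fail(4)=0 chase 'a': 0 ⇒ 11;  out={1}∪out(11)={1}
  fail(7) 'baa': from fail(6)=11 chase 'a': 11→0 ⇒ 11;  out=∅∪out(11)=∅
  fail(13) 'aca': from fail(12)=0 chase 'a': 0 ⇒ 11;  out=∅∪out(11)=∅
  fail(8) 'baaa': from fail(7)=11 chase 'a': 11→0 ⇒ 11;  out=∅∪out(11)=∅
  fail(14) 'acaa': from fail(13)=11 chase 'a': 11→0 ⇒ 11;  out=∅∪out(11)=∅
  fail(9) 'baaaa': from fail(8)=11 chase 'a': 11→0 ⇒ 11;  out=∅∪out(11)=∅
  fail(15) 'acaab': from fail(14)=11 chase 'b': 11→0 ⇒ 1;  out={4}∪out(1)={4}
  fail(10) 'baaaab': from fail(9)=11 chase 'b': 11→0 ⇒ 1;  out={3}∪out(1)={3}

Text stream:
[0] read 'a'  n0⇒n11
[1] read 'c'  n11⇒n12
[2] read 'a'  n12⇒n13
[3] read 'a'  n13⇒n14
[4] read 'b'  n14⇒n15  → match P4@[0:4]
[5] read 'b'  n15⇒n2 (via fail)  → match P2@[4:5]
[6] read 'c'  n2⇒n3  → match P0@[4:6],P5@[5:6]
[7] read 'c'  n3⇒n0 (via fail)
[8] read 'b'  n0⇒n1
[9] read 'b'  n1⇒n2  → match P2@[8:9]
[10] read 'b'  n2⇒n2 (via fail)  → match P2@[9:10]
[11] read 'b'  n2⇒n2 (via fail)  → match P2@[10:11]
[12] read 'c'  n2⇒n3  → match P0@[10:12],P5@[11:12]
[13] read 'a'  n3⇒n5 (via fail)  → match P1@[11:13]
[14] read 'c'  n5⇒n12 (via fail)
[15] read 'b'  n12⇒n1 (via fail)
[16] read 'b'  n1⇒n2  → match P2@[15:16]
[17] read 'c'  n2⇒n3  → match P0@[15:17],P5@[16:17]
[18] read 'c'  n3⇒n0 (via fail)
[19] read 'c'  n0⇒n0
[20] read 'b'  n0⇒n1
[21] read 'b'  n1⇒n2  → match P2@[20:21]
[22] read 'c'  n2⇒n3  → match P0@[20:22],P5@[21:22]
[23] read 'a'  n3⇒n5 (via fail)  → match P1@[21:23]
[24] read 'a'  n5⇒n11 (via fail)
[25] read 'a'  n11⇒n11 (via fail)
[26] read 'c'  n11⇒n12
[27] read 'a'  n12⇒n13
[28] read 'a'  n13⇒n14
[29] read 'b'  n14⇒n15  → match P4@[25:29]
[30] read 'a'  n15⇒n6 (via fail)
[31] read 'a'  n6⇒n7
[32] read 'c'  n7⇒n12 (via fail)
[33] read 'c'  n12⇒n0 (via fail)
[34] read 'a'  n0⇒n11
[35] read 'a'  n11⇒n11 (via fail)
[36] read 'b'  n11⇒n1 (via fail)
[37] read 'c'  n1⇒n4  → match P5@[36:37]
[38] read 'a'  n4⇒n5  → match P1@[36:38]
[39] read 'c'  n5⇒n12 (via fail)
[40] read 'a'  n12⇒n13
[41] read 'c'  n13⇒n12 (via fail)
[42] read 'a'  n12⇒n13
[43] read 'a'  n13⇒n14
[44] read 'b'  n14⇒n15  → match P4@[40:44]
[45] read 'b'  n15⇒n2 (via fail)  → match P2@[44:45]

All matches (sorted): [[4,4],[5,2],[6,0],[6,5],[9,2],[10,2],[11,2],[12,0],[12,5],[13,1],[16,2],[17,0],[17,5],[21,2],[22,0],[22,5],[23,1],[29,4],[37,5],[38,1],[44,4],[45,2]]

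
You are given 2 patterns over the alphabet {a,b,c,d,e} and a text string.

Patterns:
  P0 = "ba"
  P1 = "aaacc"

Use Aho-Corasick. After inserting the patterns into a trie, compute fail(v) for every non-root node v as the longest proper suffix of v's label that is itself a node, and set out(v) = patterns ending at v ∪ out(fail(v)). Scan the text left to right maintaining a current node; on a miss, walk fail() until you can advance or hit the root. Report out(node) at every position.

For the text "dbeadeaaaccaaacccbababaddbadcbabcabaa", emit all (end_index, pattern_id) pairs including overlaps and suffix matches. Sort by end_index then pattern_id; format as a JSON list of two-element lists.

Build automaton:
Trie (insert patterns):
  n0 'ε': a→3 b→1
  n1 'b': a→2
  n2 'ba': ·  [P0 ends]
  n3 'a': a→4
  n4 'aa': a→5
  n5 'aaa': c→6
  n6 'aaac': c→7
  n7 'aaacc': ·  [P1 ends]

BFS fail/out derivation:
  fail(1) 'b': from fail(0)=0 chase 'b': 0 ⇒ 0;  out=∅∪out(0)=∅
  fail(3) 'a': from fail(0)=0 chase 'a': 0 ⇒ 0;  out=∅∪out(0)=∅
  fail(2) 'ba': from fail(1)=0 chase 'a': 0 ⇒ 3;  out={0}∪out(3)={0}
  fail(4) 'aa': from fail(3)=0 chase 'a': 0 ⇒ 3;  out=∅∪out(3)=∅
  fail(5) 'aaa': from fail(4)=3 chase 'a': 3 ⇒ 4;  out=∅∪out(4)=∅
  fail(6) 'aaac': from fail(5)=4 chase 'c': 4→3→0 ⇒ 0;  out=∅∪out(0)=∅
  fail(7) 'aaacc': from fail(6)=0 chase 'c': 0 ⇒ 0;  out={1}∪out(0)={1}

Text stream:
[0] read 'd'  n0⇒n0
[1] read 'b'  n0⇒n1
[2] read 'e'  n1⇒n0 (via fail)
[3] read 'a'  n0⇒n3
[4] read 'd'  n3⇒n0 (via fail)
[5] read 'e'  n0⇒n0
[6] read 'a'  n0⇒n3
[7] read 'a'  n3⇒n4
[8] read 'a'  n4⇒n5
[9] read 'c'  n5⇒n6
[10] read 'c'  n6⇒n7  emit P1@[6:10]
[11] read 'a'  n7⇒n3 (via fail)
[12] read 'a'  n3⇒n4
[13] read 'a'  n4⇒n5
[14] read 'c'  n5⇒n6
[15] read 'c'  n6⇒n7  emit P1@[11:15]
[16] read 'c'  n7⇒n0 (via fail)
[17] read 'b'  n0⇒n1
[18] read 'a'  n1⇒n2  emit P0@[17:18]
[19] read 'b'  n2⇒n1 (via fail)
[20] read 'a'  n1⇒n2  emit P0@[19:20]
[21] read 'b'  n2⇒n1 (via fail)
[22] read 'a'  n1⇒n2  emit P0@[21:22]
[23] read 'd'  n2⇒n0 (via fail)
[24] read 'd'  n0⇒n0
[25] read 'b'  n0⇒n1
[26] read 'a'  n1⇒n2  emit P0@[25:26]
[27] read 'd'  n2⇒n0 (via fail)
[28] read 'c'  n0⇒n0
[29] read 'b'  n0⇒n1
[30] read 'a'  n1⇒n2  emit P0@[29:30]
[31] read 'b'  n2⇒n1 (via fail)
[32] read 'c'  n1⇒n0 (via fail)
[33] read 'a'  n0⇒n3
[34] read 'b'  n3⇒n1 (via fail)
[35] read 'a'  n1⇒n2  emit P0@[34:35]
[36] read 'a'  n2⇒n4 (via fail)

Matches: [[10,1],[15,1],[18,0],[20,0],[22,0],[26,0],[30,0],[35,0]]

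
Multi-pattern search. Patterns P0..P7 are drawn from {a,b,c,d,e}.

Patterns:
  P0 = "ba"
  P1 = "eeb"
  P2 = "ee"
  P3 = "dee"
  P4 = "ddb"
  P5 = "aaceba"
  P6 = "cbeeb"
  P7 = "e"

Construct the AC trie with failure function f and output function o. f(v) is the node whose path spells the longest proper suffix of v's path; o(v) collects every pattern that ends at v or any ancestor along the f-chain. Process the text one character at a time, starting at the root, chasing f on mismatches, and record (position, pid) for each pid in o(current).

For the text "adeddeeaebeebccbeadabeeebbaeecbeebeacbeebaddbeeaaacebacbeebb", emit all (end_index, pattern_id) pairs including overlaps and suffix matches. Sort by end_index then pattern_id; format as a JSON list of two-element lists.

Build automaton:
Trie (insert patterns):
  n0 'ε': a→11 b→1 c→17 d→6 e→3
  n1 'b': a→2
  n2 'ba': ·  [P0 ends]
  n3 'e': e→4  [P7 ends]
  n4 'ee': b→5  [P2 ends]
  n5 'eeb': ·  [P1 ends]
  n6 'd': d→9 e→7
  n7 'de': e→8
  n8 'dee': ·  [P3 ends]
  n9 'dd': b→10
  n10 'ddb': ·  [P4 ends]
  n11 'a': a→12
  n12 'aa': c→13
  n13 'aac': e→14
  n14 'aace': b→15
  n15 'aaceb': a→16
  n16 'aaceba': ·  [P5 ends]
  n17 'c': b→18
  n18 'cb': e→19
  n19 'cbe': e→20
  n20 'cbee': b→21
  n21 'cbeeb': ·  [P6 ends]

Failure links (BFS by depth):
  n1('b'): parent n0 fail=0; on 'b' 0 → fail=0;  out ∅∪∅=∅
  n3('e'): parent n0 fail=0; on 'e' 0 → fail=0;  out {7}∪∅={7}
  n6('d'): parent n0 fail=0; on 'd' 0 → fail=0;  out ∅∪∅=∅
  n11('a'): parent n0 fail=0; on 'a' 0 → fail=0;  out ∅∪∅=∅
  n17('c'): parent n0 fail=0; on 'c' 0 → fail=0;  out ∅∪∅=∅
  n2('ba'): parent n1 fail=0; on 'a' 0 → fail=11;  out {0}∪∅={0}
  n4('ee'): parent n3 fail=0; on 'e' 0 → fail=3;  out {2}∪{7}={2,7}
  n7('de'): parent n6 fail=0; on 'e' 0 → fail=3;  out ∅∪{7}={7}
  n9('dd'): parent n6 fail=0; on 'd' 0 → fail=6;  out ∅∪∅=∅
  n12('aa'): parent n11 fail=0; on 'a' 0 → fail=11;  out ∅∪∅=∅
  n18('cb'): parent n17 fail=0; on 'b' 0 → fail=1;  out ∅∪∅=∅
  n5('eeb'): parent n4 fail=3; on 'b' 3→0 → fail=1;  out {1}∪∅={1}
  n8('dee'): parent n7 fail=3; on 'e' 3 → fail=4;  out {3}∪{2,7}={2,3,7}
  n10('ddb'): parent n9 fail=6; on 'b' 6→0 → fail=1;  out {4}∪∅={4}
  n13('aac'): parent n12 fail=11; on 'c' 11→0 → fail=17;  out ∅∪∅=∅
  n19('cbe'): parent n18 fail=1; on 'e' 1→0 → fail=3;  out ∅∪{7}={7}
  n14('aace'): parent n13 fail=17; on 'e' 17→0 → fail=3;  out ∅∪{7}={7}
  n20('cbee'): parent n19 fail=3; on 'e' 3 → fail=4;  out ∅∪{2,7}={2,7}
  n15('aaceb'): parent n14 fail=3; on 'b' 3→0 → fail=1;  out ∅∪∅=∅
  n21('cbeeb'): parent n20 fail=4; on 'b' 4 → fail=5;  out {6}∪{1}={1,6}
  n16('aaceba'): parent n15 fail=1; on 'a' 1 → fail=2;  out {5}∪{0}={0,5}

Text stream:
i=0 'a': node 0→11
i=1 'd': node 11→6 ·f
i=2 'e': node 6→7  emit P7@[2:2]
i=3 'd': node 7→6 ·f
i=4 'd': node 6→9
i=5 'e': node 9→7 ·f  emit P7@[5:5]
i=6 'e': node 7→8  emit P2@[5:6],P3@[4:6],P7@[6:6]
i=7 'a': node 8→11 ·f
i=8 'e': node 11→3 ·f  emit P7@[8:8]
i=9 'b': node 3→1 ·f
i=10 'e': node 1→3 ·f  emit P7@[10:10]
i=11 'e': node 3→4  emit P2@[10:11],P7@[11:11]
i=12 'b': node 4→5  emit P1@[10:12]
i=13 'c': node 5→17 ·f
i=14 'c': node 17→17 ·f
i=15 'b': node 17→18
i=16 'e': node 18→19  emit P7@[16:16]
i=17 'a': node 19→11 ·f
i=18 'd': node 11→6 ·f
i=19 'a': node 6→11 ·f
i=20 'b': node 11→1 ·f
i=21 'e': node 1→3 ·f  emit P7@[21:21]
i=22 'e': node 3→4  emit P2@[21:22],P7@[22:22]
i=23 'e': node 4→4 ·f  emit P2@[22:23],P7@[23:23]
i=24 'b': node 4→5  emit P1@[22:24]
i=25 'b': node 5→1 ·f
i=26 'a': node 1→2  emit P0@[25:26]
i=27 'e': node 2→3 ·f  emit P7@[27:27]
i=28 'e': node 3→4  emit P2@[27:28],P7@[28:28]
i=29 'c': node 4→17 ·f
i=30 'b': node 17→18
i=31 'e': node 18→19  emit P7@[31:31]
i=32 'e': node 19→20  emit P2@[31:32],P7@[32:32]
i=33 'b': node 20→21  emit P1@[31:33],P6@[29:33]
i=34 'e': node 21→3 ·f  emit P7@[34:34]
i=35 'a': node 3→11 ·f
i=36 'c': node 11→17 ·f
i=37 'b': node 17→18
i=38 'e': node 18→19  emit P7@[38:38]
i=39 'e': node 19→20  emit P2@[38:39],P7@[39:39]
i=40 'b': node 20→21  emit P1@[38:40],P6@[36:40]
i=41 'a': node 21→2 ·f  emit P0@[40:41]
i=42 'd': node 2→6 ·f
i=43 'd': node 6→9
i=44 'b': node 9→10  emit P4@[42:44]
i=45 'e': node 10→3 ·f  emit P7@[45:45]
i=46 'e': node 3→4  emit P2@[45:46],P7@[46:46]
i=47 'a': node 4→11 ·f
i=48 'a': node 11→12
i=49 'a': node 12→12 ·f
i=50 'c': node 12→13
i=51 'e': node 13→14  emit P7@[51:51]
i=52 'b': node 14→15
i=53 'a': node 15→16  emit P0@[52:53],P5@[48:53]
i=54 'c': node 16→17 ·f
i=55 'b': node 17→18
i=56 'e': node 18→19  emit P7@[56:56]
i=57 'e': node 19→20  emit P2@[56:57],P7@[57:57]
i=58 'b': node 20→21  emit P1@[56:58],P6@[54:58]
i=59 'b': node 21→1 ·f

Matches: [[2,7],[5,7],[6,2],[6,3],[6,7],[8,7],[10,7],[11,2],[11,7],[12,1],[16,7],[21,7],[22,2],[22,7],[23,2],[23,7],[24,1],[26,0],[27,7],[28,2],[28,7],[31,7],[32,2],[32,7],[33,1],[33,6],[34,7],[38,7],[39,2],[39,7],[40,1],[40,6],[41,0],[44,4],[45,7],[46,2],[46,7],[51,7],[53,0],[53,5],[56,7],[57,2],[57,7],[58,1],[58,6]]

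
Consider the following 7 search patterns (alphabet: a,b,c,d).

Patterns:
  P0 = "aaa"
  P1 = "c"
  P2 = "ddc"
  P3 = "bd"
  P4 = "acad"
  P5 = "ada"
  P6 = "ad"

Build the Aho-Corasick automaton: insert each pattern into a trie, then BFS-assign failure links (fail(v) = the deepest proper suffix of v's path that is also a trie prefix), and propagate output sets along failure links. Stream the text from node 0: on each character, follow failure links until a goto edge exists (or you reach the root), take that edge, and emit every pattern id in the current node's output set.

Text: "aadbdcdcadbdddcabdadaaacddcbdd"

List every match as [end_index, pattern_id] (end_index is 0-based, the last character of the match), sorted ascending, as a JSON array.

Build automaton:
Trie (insert patterns):
  n0 'ε': a→1 b→8 c→4 d→5
  n1 'a': a→2 c→10 d→13
  n2 'aa': a→3
  n3 'aaa': ·  [P0 ends]
  n4 'c': ·  [P1 ends]
  n5 'd': d→6
  n6 'dd': c→7
  n7 'ddc': ·  [P2 ends]
  n8 'b': d→9
  n9 'bd': ·  [P3 ends]
  n10 'ac': a→11
  n11 'aca': d→12
  n12 'acad': ·  [P4 ends]
  n13 'ad': a→14  [P6 ends]
  n14 'ada': ·  [P5 ends]

Failure links (BFS by depth):
  n1('a'): parent n0 fail=0; on 'a' 0 → fail=0;  out ∅∪∅=∅
  n4('c'): parent n0 fail=0; on 'c' 0 → fail=0;  out {1}∪∅={1}
  n5('d'): parent n0 fail=0; on 'd' 0 → fail=0;  out ∅∪∅=∅
  n8('b'): parent n0 fail=0; on 'b' 0 → fail=0;  out ∅∪∅=∅
  n2('aa'): parent n1 fail=0; on 'a' 0 → fail=1;  out ∅∪∅=∅
  n6('dd'): parent n5 fail=0; on 'd' 0 → fail=5;  out ∅∪∅=∅
  n9('bd'): parent n8 fail=0; on 'd' 0 → fail=5;  out {3}∪∅={3}
  n10('ac'): parent n1 fail=0; on 'c' 0 → fail=4;  out ∅∪{1}={1}
  n13('ad'): parent n1 fail=0; on 'd' 0 → fail=5;  out {6}∪∅={6}
  n3('aaa'): parent n2 fail=1; on 'a' 1 → fail=2;  out {0}∪∅={0}
  n7('ddc'): parent n6 fail=5; on 'c' 5→0 → fail=4;  out {2}∪{1}={1,2}
  n11('aca'): parent n10 fail=4; on 'a' 4→0 → fail=1;  out ∅∪∅=∅
  n14('ada'): parent n13 fail=5; on 'a' 5→0 → fail=1;  out {5}∪∅={5}
  n12('acad'): parent n11 fail=1; on 'd' 1 → fail=13;  out {4}∪{6}={4,6}

Scan:
pos 0 'a': at 1
pos 1 'a': at 2
pos 2 'd': at 13 (via fail)  → match P6@[1:2]
pos 3 'b': at 8 (via fail)
pos 4 'd': at 9  → match P3@[3:4]
pos 5 'c': at 4 (via fail)  → match P1@[5:5]
pos 6 'd': at 5 (via fail)
pos 7 'c': at 4 (via fail)  → match P1@[7:7]
pos 8 'a': at 1 (via fail)
pos 9 'd': at 13  → match P6@[8:9]
pos 10 'b': at 8 (via fail)
pos 11 'd': at 9  → match P3@[10:11]
pos 12 'd': at 6 (via fail)
pos 13 'd': at 6 (via fail)
pos 14 'c': at 7  → match P1@[14:14],P2@[12:14]
pos 15 'a': at 1 (via fail)
pos 16 'b': at 8 (via fail)
pos 17 'd': at 9  → match P3@[16:17]
pos 18 'a': at 1 (via fail)
pos 19 'd': at 13  → match P6@[18:19]
pos 20 'a': at 14  → match P5@[18:20]
pos 21 'a': at 2 (via fail)
pos 22 'a': at 3  → match P0@[20:22]
pos 23 'c': at 10 (via fail)  → match P1@[23:23]
pos 24 'd': at 5 (via fail)
pos 25 'd': at 6
pos 26 'c': at 7  → match P1@[26:26],P2@[24:26]
pos 27 'b': at 8 (via fail)
pos 28 'd': at 9  → match P3@[27:28]
pos 29 'd': at 6 (via fail)

All matches (sorted): [[2,6],[4,3],[5,1],[7,1],[9,6],[11,3],[14,1],[14,2],[17,3],[19,6],[20,5],[22,0],[23,1],[26,1],[26,2],[28,3]]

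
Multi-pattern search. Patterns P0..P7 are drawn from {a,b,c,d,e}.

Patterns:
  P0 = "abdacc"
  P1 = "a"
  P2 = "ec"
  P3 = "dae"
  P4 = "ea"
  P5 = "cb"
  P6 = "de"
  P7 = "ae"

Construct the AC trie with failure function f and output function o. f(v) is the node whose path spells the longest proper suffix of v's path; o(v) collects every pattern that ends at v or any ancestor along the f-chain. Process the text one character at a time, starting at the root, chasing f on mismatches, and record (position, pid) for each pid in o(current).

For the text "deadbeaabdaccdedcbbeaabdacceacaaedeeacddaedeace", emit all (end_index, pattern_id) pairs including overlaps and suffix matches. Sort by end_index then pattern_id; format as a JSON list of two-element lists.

Build:
Trie nodes:
  n0 'ε': a→1 c→13 d→9 e→7
  n1 'a': b→2 e→16  [P1 ends]
  n2 'ab': d→3
  n3 'abd': a→4
  n4 'abda': c→5
  n5 'abdac': c→6
  n6 'abdacc': ·  [P0 ends]
  n7 'e': a→12 c→8
  n8 'ec': ·  [P2 ends]
  n9 'd': a→10 e→15
  n10 'da': e→11
  n11 'dae': ·  [P3 ends]
  n12 'ea': ·  [P4 ends]
  n13 'c': b→14
  n14 'cb': ·  [P5 ends]
  n15 'de': ·  [P6 ends]
  n16 'ae': ·  [P7 ends]

BFS fail/out derivation:
  fail(1) 'a': from fail(0)=0 chase 'a': 0 ⇒ 0;  out={1}∪out(0)={1}
  fail(7) 'e': from fail(0)=0 chase 'e': 0 ⇒ 0;  out=∅∪out(0)=∅
  fail(9) 'd': from fail(0)=0 chase 'd': 0 ⇒ 0;  out=∅∪out(0)=∅
  fail(13) 'c': from fail(0)=0 chase 'c': 0 ⇒ 0;  out=∅∪out(0)=∅
  fail(2) 'ab': from fail(1)=0 chase 'b': 0 ⇒ 0;  out=∅∪out(0)=∅
  fail(8) 'ec': from fail(7)=0 chase 'c': 0 ⇒ 13;  out={2}∪out(13)={2}
  fail(10) 'da': from fail(9)=0 chase 'a': 0 ⇒ 1;  out=∅∪out(1)={1}
  fail(12) 'ea': from fail(7)=0 chase 'a': 0 ⇒ 1;  out={4}∪out(1)={1,4}
  fail(14) 'cb': from fail(13)=0 chase 'b': 0 ⇒ 0;  out={5}∪out(0)={5}
  fail(15) 'de': from fail(9)=0 chase 'e': 0 ⇒ 7;  out={6}∪out(7)={6}
  fail(16) 'ae': from fail(1)=0 chase 'e': 0 ⇒ 7;  out={7}∪out(7)={7}
  fail(3) 'abd': from fail(2)=0 chase 'd': 0 ⇒ 9;  out=∅∪out(9)=∅
  fail(11) 'dae': from fail(10)=1 chase 'e': 1 ⇒ 16;  out={3}∪out(16)={3,7}
  fail(4) 'abda': from fail(3)=9 chase 'a': 9 ⇒ 10;  out=∅∪out(10)={1}
  fail(5) 'abdac': from fail(4)=10 chase 'c': 10→1→0 ⇒ 13;  out=∅∪out(13)=∅
  fail(6) 'abdacc': from fail(5)=13 chase 'c': 13→0 ⇒ 13;  out={0}∪out(13)={0}

Scan:
[0] read 'd'  n0⇒n9
[1] read 'e'  n9⇒n15  → match P6@[0:1]
[2] read 'a'  n15⇒n12 (via fail)  → match P1@[2:2],P4@[1:2]
[3] read 'd'  n12⇒n9 (via fail)
[4] read 'b'  n9⇒n0 (via fail)
[5] read 'e'  n0⇒n7
[6] read 'a'  n7⇒n12  → match P1@[6:6],P4@[5:6]
[7] read 'a'  n12⇒n1 (via fail)  → match P1@[7:7]
[8] read 'b'  n1⇒n2
[9] read 'd'  n2⇒n3
[10] read 'a'  n3⇒n4  → match P1@[10:10]
[11] read 'c'  n4⇒n5
[12] read 'c'  n5⇒n6  → match P0@[7:12]
[13] read 'd'  n6⇒n9 (via fail)
[14] read 'e'  n9⇒n15  → match P6@[13:14]
[15] read 'd'  n15⇒n9 (via fail)
[16] read 'c'  n9⇒n13 (via fail)
[17] read 'b'  n13⇒n14  → match P5@[16:17]
[18] read 'b'  n14⇒n0 (via fail)
[19] read 'e'  n0⇒n7
[20] read 'a'  n7⇒n12  → match P1@[20:20],P4@[19:20]
[21] read 'a'  n12⇒n1 (via fail)  → match P1@[21:21]
[22] read 'b'  n1⇒n2
[23] read 'd'  n2⇒n3
[24] read 'a'  n3⇒n4  → match P1@[24:24]
[25] read 'c'  n4⇒n5
[26] read 'c'  n5⇒n6  → match P0@[21:26]
[27] read 'e'  n6⇒n7 (via fail)
[28] read 'a'  n7⇒n12  → match P1@[28:28],P4@[27:28]
[29] read 'c'  n12⇒n13 (via fail)
[30] read 'a'  n13⇒n1 (via fail)  → match P1@[30:30]
[31] read 'a'  n1⇒n1 (via fail)  → match P1@[31:31]
[32] read 'e'  n1⇒n16  → match P7@[31:32]
[33] read 'd'  n16⇒n9 (via fail)
[34] read 'e'  n9⇒n15  → match P6@[33:34]
[35] read 'e'  n15⇒n7 (via fail)
[36] read 'a'  n7⇒n12  → match P1@[36:36],P4@[35:36]
[37] read 'c'  n12⇒n13 (via fail)
[38] read 'd'  n13⇒n9 (via fail)
[39] read 'd'  n9⇒n9 (via fail)
[40] read 'a'  n9⇒n10  → match P1@[40:40]
[41] read 'e'  n10⇒n11  → match P3@[39:41],P7@[40:41]
[42] read 'd'  n11⇒n9 (via fail)
[43] read 'e'  n9⇒n15  → match P6@[42:43]
[44] read 'a'  n15⇒n12 (via fail)  → match P1@[44:44],P4@[43:44]
[45] read 'c'  n12⇒n13 (via fail)
[46] read 'e'  n13⇒n7 (via fail)

All matches (sorted): [[1,6],[2,1],[2,4],[6,1],[6,4],[7,1],[10,1],[12,0],[14,6],[17,5],[20,1],[20,4],[21,1],[24,1],[26,0],[28,1],[28,4],[30,1],[31,1],[32,7],[34,6],[36,1],[36,4],[40,1],[41,3],[41,7],[43,6],[44,1],[44,4]]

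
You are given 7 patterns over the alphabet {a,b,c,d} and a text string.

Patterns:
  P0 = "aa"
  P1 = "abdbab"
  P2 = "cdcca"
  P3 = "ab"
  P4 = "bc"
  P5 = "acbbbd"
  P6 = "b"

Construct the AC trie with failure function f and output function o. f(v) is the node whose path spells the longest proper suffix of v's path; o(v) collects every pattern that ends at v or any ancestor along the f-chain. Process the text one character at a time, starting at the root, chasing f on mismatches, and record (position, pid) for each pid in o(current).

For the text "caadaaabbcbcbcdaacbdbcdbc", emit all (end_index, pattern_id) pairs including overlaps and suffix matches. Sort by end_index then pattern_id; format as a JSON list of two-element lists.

Build automaton:
Trie (insert patterns):
  n0 'ε': a→1 b→13 c→8
  n1 'a': a→2 b→3 c→15
  n2 'aa': ·  ←P0
  n3 'ab': d→4  ←P3
  n4 'abd': b→5
  n5 'abdb': a→6
  n6 'abdba': b→7
  n7 'abdbab': ·  ←P1
  n8 'c': d→9
  n9 'cd': c→10
  n10 'cdc': c→11
  n11 'cdcc': a→12
  n12 'cdcca': ·  ←P2
  n13 'b': c→14  ←P6
  n14 'bc': ·  ←P4
  n15 'ac': b→16
  n16 'acb': b→17
  n17 'acbb': b→18
  n18 'acbbb': d→19
  n19 'acbbbd': ·  ←P5

BFS fail/out derivation:
  n1('a'): parent n0 fail=0; on 'a' 0 → fail=0;  out ∅∪∅=∅
  n8('c'): parent n0 fail=0; on 'c' 0 → fail=0;  out ∅∪∅=∅
  n13('b'): parent n0 fail=0; on 'b' 0 → fail=0;  out {6}∪∅={6}
  n2('aa'): parent n1 fail=0; on 'a' 0 → fail=1;  out {0}∪∅={0}
  n3('ab'): parent n1 fail=0; on 'b' 0 → fail=13;  out {3}∪{6}={3,6}
  n9('cd'): parent n8 fail=0; on 'd' 0 → fail=0;  out ∅∪∅=∅
  n14('bc'): parent n13 fail=0; on 'c' 0 → fail=8;  out {4}∪∅={4}
  n15('ac'): parent n1 fail=0; on 'c' 0 → fail=8;  out ∅∪∅=∅
  n4('abd'): parent n3 fail=13; on 'd' 13→0 → fail=0;  out ∅∪∅=∅
  n10('cdc'): parent n9 fail=0; on 'c' 0 → fail=8;  out ∅∪∅=∅
  n16('acb'): parent n15 fail=8; on 'b' 8→0 → fail=13;  out ∅∪{6}={6}
  n5('abdb'): parent n4 fail=0; on 'b' 0 → fail=13;  out ∅∪{6}={6}
  n11('cdcc'): parent n10 fail=8; on 'c' 8→0 → fail=8;  out ∅∪∅=∅
  n17('acbb'): parent n16 fail=13; on 'b' 13→0 → fail=13;  out ∅∪{6}={6}
  n6('abdba'): parent n5 fail=13; on 'a' 13→0 → fail=1;  out ∅∪∅=∅
  n12('cdcca'): parent n11 fail=8; on 'a' 8→0 → fail=1;  out {2}∪∅={2}
  n18('acbbb'): parent n17 fail=13; on 'b' 13→0 → fail=13;  out ∅∪{6}={6}
  n7('abdbab'): parent n6 fail=1; on 'b' 1 → fail=3;  out {1}∪{3,6}={1,3,6}
  n19('acbbbd'): parent n18 fail=13; on 'd' 13→0 → fail=0;  out {5}∪∅={5}

Text stream:
i=0 'c': node 0→8
i=1 'a': node 8→1 (fail-walked)
i=2 'a': node 1→2  → match P0@[1:2]
i=3 'd': node 2→0 (fail-walked)
i=4 'a': node 0→1
i=5 'a': node 1→2  → match P0@[4:5]
i=6 'a': node 2→2 (fail-walked)  → match P0@[5:6]
i=7 'b': node 2→3 (fail-walked)  → match P3@[6:7],P6@[7:7]
i=8 'b': node 3→13 (fail-walked)  → match P6@[8:8]
i=9 'c': node 13→14  → match P4@[8:9]
i=10 'b': node 14→13 (fail-walked)  → match P6@[10:10]
i=11 'c': node 13→14  → match P4@[10:11]
i=12 'b': node 14→13 (fail-walked)  → match P6@[12:12]
i=13 'c': node 13→14  → match P4@[12:13]
i=14 'd': node 14→9 (fail-walked)
i=15 'a': node 9→1 (fail-walked)
i=16 'a': node 1→2  → match P0@[15:16]
i=17 'c': node 2→15 (fail-walked)
i=18 'b': node 15→16  → match P6@[18:18]
i=19 'd': node 16→0 (fail-walked)
i=20 'b': node 0→13  → match P6@[20:20]
i=21 'c': node 13→14  → match P4@[20:21]
i=22 'd': node 14→9 (fail-walked)
i=23 'b': node 9→13 (fail-walked)  → match P6@[23:23]
i=24 'c': node 13→14  → match P4@[23:24]

Matches: [[2,0],[5,0],[6,0],[7,3],[7,6],[8,6],[9,4],[10,6],[11,4],[12,6],[13,4],[16,0],[18,6],[20,6],[21,4],[23,6],[24,4]]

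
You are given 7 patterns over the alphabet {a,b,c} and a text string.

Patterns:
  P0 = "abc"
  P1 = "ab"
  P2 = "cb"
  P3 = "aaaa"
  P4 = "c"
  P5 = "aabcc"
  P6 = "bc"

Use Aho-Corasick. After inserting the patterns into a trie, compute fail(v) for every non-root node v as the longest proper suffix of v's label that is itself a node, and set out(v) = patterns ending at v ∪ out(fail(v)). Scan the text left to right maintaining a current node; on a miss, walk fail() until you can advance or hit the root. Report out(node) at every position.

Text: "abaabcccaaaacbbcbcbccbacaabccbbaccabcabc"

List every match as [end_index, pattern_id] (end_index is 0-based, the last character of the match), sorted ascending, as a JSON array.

Build automaton:
Trie (insert patterns):
  n0 'ε': a→1 b→12 c→4
  n1 'a': a→6 b→2
  n2 'ab': c→3  ←P1
  n3 'abc': ·  ←P0
  n4 'c': b→5  ←P4
  n5 'cb': ·  ←P2
  n6 'aa': a→7 b→9
  n7 'aaa': a→8
  n8 'aaaa': ·  ←P3
  n9 'aab': c→10
  n10 'aabc': c→11
  n11 'aabcc': ·  ←P5
  n12 'b': c→13
  n13 'bc': ·  ←P6

BFS fail/out derivation:
  fail(1) 'a': from fail(0)=0 chase 'a': 0 ⇒ 0;  out=∅∪out(0)=∅
  fail(4) 'c': from fail(0)=0 chase 'c': 0 ⇒ 0;  out={4}∪out(0)={4}
  fail(12) 'b': from fail(0)=0 chase 'b': 0 ⇒ 0;  out=∅∪out(0)=∅
  fail(2) 'ab': from fail(1)=0 chase 'b': 0 ⇒ 12;  out={1}∪out(12)={1}
  fail(5) 'cb': from fail(4)=0 chase 'b': 0 ⇒ 12;  out={2}∪out(12)={2}
  fail(6) 'aa': from fail(1)=0 chase 'a': 0 ⇒ 1;  out=∅∪out(1)=∅
  fail(13) 'bc': from fail(12)=0 chase 'c': 0 ⇒ 4;  out={6}∪out(4)={4,6}
  fail(3) 'abc': from fail(2)=12 chase 'c': 12 ⇒ 13;  out={0}∪out(13)={0,4,6}
  fail(7) 'aaa': from fail(6)=1 chase 'a': 1 ⇒ 6;  out=∅∪out(6)=∅
  fail(9) 'aab': from fail(6)=1 chase 'b': 1 ⇒ 2;  out=∅∪out(2)={1}
  fail(8) 'aaaa': from fail(7)=6 chase 'a': 6 ⇒ 7;  out={3}∪out(7)={3}
  fail(10) 'aabc': from fail(9)=2 chase 'c': 2 ⇒ 3;  out=∅∪out(3)={0,4,6}
  fail(11) 'aabcc': from fail(10)=3 chase 'c': 3→13→4→0 ⇒ 4;  out={5}∪out(4)={4,5}

Run:
pos 0 'a': at 1
pos 1 'b': at 2  ** P1@[0:1]
pos 2 'a': at 1 (fail-walked)
pos 3 'a': at 6
pos 4 'b': at 9  ** P1@[3:4]
pos 5 'c': at 10  ** P0@[3:5],P4@[5:5],P6@[4:5]
pos 6 'c': at 11  ** P4@[6:6],P5@[2:6]
pos 7 'c': at 4 (fail-walked)  ** P4@[7:7]
pos 8 'a': at 1 (fail-walked)
pos 9 'a': at 6
pos 10 'a': at 7
pos 11 'a': at 8  ** P3@[8:11]
pos 12 'c': at 4 (fail-walked)  ** P4@[12:12]
pos 13 'b': at 5  ** P2@[12:13]
pos 14 'b': at 12 (fail-walked)
pos 15 'c': at 13  ** P4@[15:15],P6@[14:15]
pos 16 'b': at 5 (fail-walked)  ** P2@[15:16]
pos 17 'c': at 13 (fail-walked)  ** P4@[17:17],P6@[16:17]
pos 18 'b': at 5 (fail-walked)  ** P2@[17:18]
pos 19 'c': at 13 (fail-walked)  ** P4@[19:19],P6@[18:19]
pos 20 'c': at 4 (fail-walked)  ** P4@[20:20]
pos 21 'b': at 5  ** P2@[20:21]
pos 22 'a': at 1 (fail-walked)
pos 23 'c': at 4 (fail-walked)  ** P4@[23:23]
pos 24 'a': at 1 (fail-walked)
pos 25 'a': at 6
pos 26 'b': at 9  ** P1@[25:26]
pos 27 'c': at 10  ** P0@[25:27],P4@[27:27],P6@[26:27]
pos 28 'c': at 11  ** P4@[28:28],P5@[24:28]
pos 29 'b': at 5 (fail-walked)  ** P2@[28:29]
pos 30 'b': at 12 (fail-walked)
pos 31 'a': at 1 (fail-walked)
pos 32 'c': at 4 (fail-walked)  ** P4@[32:32]
pos 33 'c': at 4 (fail-walked)  ** P4@[33:33]
pos 34 'a': at 1 (fail-walked)
pos 35 'b': at 2  ** P1@[34:35]
pos 36 'c': at 3  ** P0@[34:36],P4@[36:36],P6@[35:36]
pos 37 'a': at 1 (fail-walked)
pos 38 'b': at 2  ** P1@[37:38]
pos 39 'c': at 3  ** P0@[37:39],P4@[39:39],P6@[38:39]

Result: [[1,1],[4,1],[5,0],[5,4],[5,6],[6,4],[6,5],[7,4],[11,3],[12,4],[13,2],[15,4],[15,6],[16,2],[17,4],[17,6],[18,2],[19,4],[19,6],[20,4],[21,2],[23,4],[26,1],[27,0],[27,4],[27,6],[28,4],[28,5],[29,2],[32,4],[33,4],[35,1],[36,0],[36,4],[36,6],[38,1],[39,0],[39,4],[39,6]]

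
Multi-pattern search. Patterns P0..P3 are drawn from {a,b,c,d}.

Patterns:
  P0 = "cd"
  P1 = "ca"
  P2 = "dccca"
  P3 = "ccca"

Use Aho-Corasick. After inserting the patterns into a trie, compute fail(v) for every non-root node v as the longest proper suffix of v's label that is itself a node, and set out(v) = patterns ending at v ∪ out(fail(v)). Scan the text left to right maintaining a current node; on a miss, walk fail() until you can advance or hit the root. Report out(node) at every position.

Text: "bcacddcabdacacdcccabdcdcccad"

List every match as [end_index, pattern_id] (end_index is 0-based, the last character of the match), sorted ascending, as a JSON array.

Build automaton:
Trie nodes:
  0='ε' goto c→1 d→4
  1='c' goto a→3 c→9 d→2
  2='cd' goto ·  [P0 ends]
  3='ca' goto ·  [P1 ends]
  4='d' goto c→5
  5='dc' goto c→6
  6='dcc' goto c→7
  7='dccc' goto a→8
  8='dccca' goto ·  [P2 ends]
  9='cc' goto c→10
  10='ccc' goto a→11
  11='ccca' goto ·  [P3 ends]

BFS fail/out derivation:
  fail(1) 'c': from fail(0)=0 chase 'c': 0 ⇒ 0;  out=∅∪out(0)=∅
  fail(4) 'd': from fail(0)=0 chase 'd': 0 ⇒ 0;  out=∅∪out(0)=∅
  fail(2) 'cd': from fail(1)=0 chase 'd': 0 ⇒ 4;  out={0}∪out(4)={0}
  fail(3) 'ca': from fail(1)=0 chase 'a': 0 ⇒ 0;  out={1}∪out(0)={1}
  fail(5) 'dc': from fail(4)=0 chase 'c': 0 ⇒ 1;  out=∅∪out(1)=∅
  fail(9) 'cc': from fail(1)=0 chase 'c': 0 ⇒ 1;  out=∅∪out(1)=∅
  fail(6) 'dcc': from fail(5)=1 chase 'c': 1 ⇒ 9;  out=∅∪out(9)=∅
  fail(10) 'ccc': from fail(9)=1 chase 'c': 1 ⇒ 9;  out=∅∪out(9)=∅
  fail(7) 'dccc': from fail(6)=9 chase 'c': 9 ⇒ 10;  out=∅∪out(10)=∅
  fail(11) 'ccca': from fail(10)=9 chase 'a': 9→1 ⇒ 3;  out={3}∪out(3)={1,3}
  fail(8) 'dccca': from fail(7)=10 chase 'a': 10 ⇒ 11;  out={2}∪out(11)={1,2,3}

Scan:
[0] read 'b'  n0⇒n0
[1] read 'c'  n0⇒n1
[2] read 'a'  n1⇒n3  emit P1@[1:2]
[3] read 'c'  n3⇒n1 (via fail)
[4] read 'd'  n1⇒n2  emit P0@[3:4]
[5] read 'd'  n2⇒n4 (via fail)
[6] read 'c'  n4⇒n5
[7] read 'a'  n5⇒n3 (via fail)  emit P1@[6:7]
[8] read 'b'  n3⇒n0 (via fail)
[9] read 'd'  n0⇒n4
[10] read 'a'  n4⇒n0 (via fail)
[11] read 'c'  n0⇒n1
[12] read 'a'  n1⇒n3  emit P1@[11:12]
[13] read 'c'  n3⇒n1 (via fail)
[14] read 'd'  n1⇒n2  emit P0@[13:14]
[15] read 'c'  n2⇒n5 (via fail)
[16] read 'c'  n5⇒n6
[17] read 'c'  n6⇒n7
[18] read 'a'  n7⇒n8  emit P1@[17:18],P2@[14:18],P3@[15:18]
[19] read 'b'  n8⇒n0 (via fail)
[20] read 'd'  n0⇒n4
[21] read 'c'  n4⇒n5
[22] read 'd'  n5⇒n2 (via fail)  emit P0@[21:22]
[23] read 'c'  n2⇒n5 (via fail)
[24] read 'c'  n5⇒n6
[25] read 'c'  n6⇒n7
[26] read 'a'  n7⇒n8  emit P1@[25:26],P2@[22:26],P3@[23:26]
[27] read 'd'  n8⇒n4 (via fail)

All matches (sorted): [[2,1],[4,0],[7,1],[12,1],[14,0],[18,1],[18,2],[18,3],[22,0],[26,1],[26,2],[26,3]]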